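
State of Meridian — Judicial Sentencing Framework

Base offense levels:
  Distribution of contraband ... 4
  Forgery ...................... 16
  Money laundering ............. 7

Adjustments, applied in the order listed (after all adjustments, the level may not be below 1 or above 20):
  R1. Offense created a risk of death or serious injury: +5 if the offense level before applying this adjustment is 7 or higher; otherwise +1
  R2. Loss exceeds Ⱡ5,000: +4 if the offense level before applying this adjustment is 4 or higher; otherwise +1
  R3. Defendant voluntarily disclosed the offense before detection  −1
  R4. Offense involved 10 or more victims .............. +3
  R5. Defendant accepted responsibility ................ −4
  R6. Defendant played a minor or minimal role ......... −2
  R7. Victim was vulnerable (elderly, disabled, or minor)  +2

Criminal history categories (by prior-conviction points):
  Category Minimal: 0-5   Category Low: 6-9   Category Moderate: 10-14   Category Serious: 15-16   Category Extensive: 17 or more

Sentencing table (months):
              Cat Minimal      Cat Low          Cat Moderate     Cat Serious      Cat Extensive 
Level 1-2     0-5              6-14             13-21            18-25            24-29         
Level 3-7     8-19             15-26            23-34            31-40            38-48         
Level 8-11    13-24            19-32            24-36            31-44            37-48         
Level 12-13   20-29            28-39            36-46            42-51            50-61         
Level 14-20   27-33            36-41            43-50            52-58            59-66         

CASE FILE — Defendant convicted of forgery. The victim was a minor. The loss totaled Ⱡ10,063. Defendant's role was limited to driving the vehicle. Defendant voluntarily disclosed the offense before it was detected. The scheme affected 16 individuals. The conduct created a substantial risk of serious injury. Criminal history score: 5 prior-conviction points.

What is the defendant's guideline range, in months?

Base offense level for forgery: 16.
R1 applies (level before this adjustment is 16 ≥ 7, so +5): 16 + 5 = 21.
R2 applies (level before this adjustment is 21 ≥ 4, so +4): 21 + 4 = 25.
R3 applies: 25 − 1 = 24.
R4 applies: 24 + 3 = 27.
R5 does not apply.
R6 applies: 27 − 2 = 25.
R7 applies: 25 + 2 = 27.
Level 27 exceeds the maximum of 20; capped at 20.
Final offense level: 20.
Criminal history: 5 prior points → Category Minimal (0-5).
Level 20 falls in the 14-20 band.
Grid: Level 14-20 × Category Minimal = 27-33 months.

27-33 months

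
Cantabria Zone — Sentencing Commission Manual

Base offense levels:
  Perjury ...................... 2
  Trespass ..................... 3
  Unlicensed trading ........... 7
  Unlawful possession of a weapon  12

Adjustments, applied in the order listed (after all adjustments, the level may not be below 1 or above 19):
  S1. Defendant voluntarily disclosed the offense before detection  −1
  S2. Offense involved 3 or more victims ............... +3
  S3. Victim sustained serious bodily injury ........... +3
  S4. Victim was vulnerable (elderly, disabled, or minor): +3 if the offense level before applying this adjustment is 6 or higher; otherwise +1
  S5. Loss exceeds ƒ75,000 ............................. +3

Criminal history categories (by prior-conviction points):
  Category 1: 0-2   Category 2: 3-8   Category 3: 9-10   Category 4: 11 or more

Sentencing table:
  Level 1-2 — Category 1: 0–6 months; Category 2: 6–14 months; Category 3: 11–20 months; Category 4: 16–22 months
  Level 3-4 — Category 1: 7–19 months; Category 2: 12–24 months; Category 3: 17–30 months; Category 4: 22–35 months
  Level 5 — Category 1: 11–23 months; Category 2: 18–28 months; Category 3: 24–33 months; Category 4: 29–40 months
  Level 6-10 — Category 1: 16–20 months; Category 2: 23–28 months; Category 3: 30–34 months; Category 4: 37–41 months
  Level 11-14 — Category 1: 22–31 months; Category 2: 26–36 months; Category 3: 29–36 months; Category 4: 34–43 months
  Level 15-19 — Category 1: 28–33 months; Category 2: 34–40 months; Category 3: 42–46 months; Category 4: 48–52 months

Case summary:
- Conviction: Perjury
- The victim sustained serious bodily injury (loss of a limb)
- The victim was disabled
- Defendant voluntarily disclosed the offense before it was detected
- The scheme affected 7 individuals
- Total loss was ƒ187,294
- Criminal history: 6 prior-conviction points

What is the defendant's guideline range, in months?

26-36 months

Base offense level for perjury: 2.
S1 applies: 2 − 1 = 1.
S2 applies: 1 + 3 = 4.
S3 applies: 4 + 3 = 7.
S4 applies (level before this adjustment is 7 ≥ 6, so +3): 7 + 3 = 10.
S5 applies: 10 + 3 = 13.
Final offense level: 13.
Criminal history: 6 prior points → Category 2 (3-8).
Level 13 falls in the 11-14 band.
Grid: Level 11-14 × Category 2 = 26-36 months.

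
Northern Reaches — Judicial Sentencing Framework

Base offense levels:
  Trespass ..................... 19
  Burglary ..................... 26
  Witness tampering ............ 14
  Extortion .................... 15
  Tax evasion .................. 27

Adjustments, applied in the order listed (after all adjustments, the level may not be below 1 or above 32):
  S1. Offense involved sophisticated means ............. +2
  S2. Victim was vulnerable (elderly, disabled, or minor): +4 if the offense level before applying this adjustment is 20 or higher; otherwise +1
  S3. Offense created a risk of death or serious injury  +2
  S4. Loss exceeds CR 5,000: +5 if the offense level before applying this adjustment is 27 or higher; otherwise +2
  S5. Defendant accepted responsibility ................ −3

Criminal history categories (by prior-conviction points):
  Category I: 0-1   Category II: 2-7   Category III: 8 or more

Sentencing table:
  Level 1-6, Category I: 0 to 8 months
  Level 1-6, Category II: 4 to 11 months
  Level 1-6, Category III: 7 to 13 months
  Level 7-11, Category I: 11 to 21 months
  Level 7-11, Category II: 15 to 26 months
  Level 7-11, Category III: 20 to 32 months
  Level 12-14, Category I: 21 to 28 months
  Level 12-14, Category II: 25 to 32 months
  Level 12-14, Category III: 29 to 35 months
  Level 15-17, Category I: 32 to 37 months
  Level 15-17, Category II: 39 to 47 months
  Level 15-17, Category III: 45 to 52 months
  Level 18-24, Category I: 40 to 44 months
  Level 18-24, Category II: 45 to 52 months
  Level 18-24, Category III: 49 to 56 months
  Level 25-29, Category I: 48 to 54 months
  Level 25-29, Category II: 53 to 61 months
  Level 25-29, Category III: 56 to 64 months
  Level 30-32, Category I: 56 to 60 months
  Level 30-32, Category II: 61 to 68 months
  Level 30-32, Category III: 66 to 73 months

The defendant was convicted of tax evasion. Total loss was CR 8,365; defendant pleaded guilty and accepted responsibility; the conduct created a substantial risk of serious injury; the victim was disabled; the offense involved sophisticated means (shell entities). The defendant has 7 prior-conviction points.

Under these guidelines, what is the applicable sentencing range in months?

61-68 months

Base offense level for tax evasion: 27.
S1 applies: 27 + 2 = 29.
S2 applies (level before this adjustment is 29 ≥ 20, so +4): 29 + 4 = 33.
S3 applies: 33 + 2 = 35.
S4 applies (level before this adjustment is 35 ≥ 27, so +5): 35 + 5 = 40.
S5 applies: 40 − 3 = 37.
Level 37 exceeds the maximum of 32; capped at 32.
Final offense level: 32.
Criminal history: 7 prior points → Category II (2-7).
Level 32 falls in the 30-32 band.
Grid: Level 30-32 × Category II = 61-68 months.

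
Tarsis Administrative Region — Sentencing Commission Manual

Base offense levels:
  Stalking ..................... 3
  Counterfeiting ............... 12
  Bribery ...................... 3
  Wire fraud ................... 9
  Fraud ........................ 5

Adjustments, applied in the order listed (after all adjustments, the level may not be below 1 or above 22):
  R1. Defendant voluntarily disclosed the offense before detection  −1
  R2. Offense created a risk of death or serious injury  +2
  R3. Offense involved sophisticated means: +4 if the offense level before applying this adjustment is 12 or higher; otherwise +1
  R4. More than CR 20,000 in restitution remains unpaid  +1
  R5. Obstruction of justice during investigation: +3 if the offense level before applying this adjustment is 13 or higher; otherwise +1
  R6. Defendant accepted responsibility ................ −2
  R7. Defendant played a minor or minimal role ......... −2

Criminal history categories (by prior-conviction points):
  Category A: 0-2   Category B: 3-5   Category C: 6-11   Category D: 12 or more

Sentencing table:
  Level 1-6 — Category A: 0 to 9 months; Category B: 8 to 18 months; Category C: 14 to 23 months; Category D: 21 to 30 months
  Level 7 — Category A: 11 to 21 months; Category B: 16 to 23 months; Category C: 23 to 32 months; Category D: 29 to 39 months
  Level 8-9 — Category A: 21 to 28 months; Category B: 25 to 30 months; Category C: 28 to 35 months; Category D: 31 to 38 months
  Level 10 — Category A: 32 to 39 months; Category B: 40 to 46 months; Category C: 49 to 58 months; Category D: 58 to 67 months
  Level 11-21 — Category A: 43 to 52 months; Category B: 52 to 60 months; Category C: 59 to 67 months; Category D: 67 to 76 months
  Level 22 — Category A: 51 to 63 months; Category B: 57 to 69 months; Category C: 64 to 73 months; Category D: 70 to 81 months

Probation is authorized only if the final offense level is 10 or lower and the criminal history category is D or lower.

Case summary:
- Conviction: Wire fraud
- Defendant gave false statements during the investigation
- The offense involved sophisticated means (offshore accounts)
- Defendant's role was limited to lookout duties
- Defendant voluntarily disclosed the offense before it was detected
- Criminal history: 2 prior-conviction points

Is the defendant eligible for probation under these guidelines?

Yes

Base offense level for wire fraud: 9.
R1 applies: 9 − 1 = 8.
R3 applies (level before this adjustment is 8 < 12, so +1): 8 + 1 = 9.
R5 applies (level before this adjustment is 9 < 13, so +1): 9 + 1 = 10.
R7 applies: 10 − 2 = 8.
Final offense level: 8.
Criminal history: 2 prior points → Category A (0-2).
Level 8 falls in the 8-9 band.
Grid: Level 8-9 × Category A = 21-28 months.
Probation check: level 8 ≤ 10 and category A ≤ D → eligible.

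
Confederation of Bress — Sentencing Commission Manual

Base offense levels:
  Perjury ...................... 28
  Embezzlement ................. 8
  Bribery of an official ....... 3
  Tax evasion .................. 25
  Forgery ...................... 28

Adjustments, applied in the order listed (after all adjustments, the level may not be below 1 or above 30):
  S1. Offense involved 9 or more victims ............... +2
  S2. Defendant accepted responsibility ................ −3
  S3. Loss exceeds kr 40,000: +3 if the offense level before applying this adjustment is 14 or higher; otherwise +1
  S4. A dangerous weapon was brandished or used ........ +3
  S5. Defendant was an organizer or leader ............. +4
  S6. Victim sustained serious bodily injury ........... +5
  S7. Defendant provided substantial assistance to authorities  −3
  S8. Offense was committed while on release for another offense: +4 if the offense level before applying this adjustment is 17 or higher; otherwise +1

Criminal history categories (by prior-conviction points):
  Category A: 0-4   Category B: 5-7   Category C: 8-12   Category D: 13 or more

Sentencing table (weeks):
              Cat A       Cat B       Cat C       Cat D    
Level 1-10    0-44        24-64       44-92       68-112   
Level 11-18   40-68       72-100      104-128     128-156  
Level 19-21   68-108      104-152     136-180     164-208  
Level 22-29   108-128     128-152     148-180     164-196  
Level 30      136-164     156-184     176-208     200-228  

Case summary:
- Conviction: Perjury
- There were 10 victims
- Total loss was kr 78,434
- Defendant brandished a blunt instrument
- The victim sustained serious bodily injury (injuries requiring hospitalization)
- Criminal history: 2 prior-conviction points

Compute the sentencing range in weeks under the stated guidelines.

136-164 weeks

Base offense level for perjury: 28.
S1 applies: 28 + 2 = 30.
S3 applies (level before this adjustment is 30 ≥ 14, so +3): 30 + 3 = 33.
S4 applies: 33 + 3 = 36.
S5 does not apply.
S6 applies: 36 + 5 = 41.
Level 41 exceeds the maximum of 30; capped at 30.
Final offense level: 30.
Criminal history: 2 prior points → Category A (0-4).
Level 30 falls in the 30 band.
Grid: Level 30 × Category A = 136-164 weeks.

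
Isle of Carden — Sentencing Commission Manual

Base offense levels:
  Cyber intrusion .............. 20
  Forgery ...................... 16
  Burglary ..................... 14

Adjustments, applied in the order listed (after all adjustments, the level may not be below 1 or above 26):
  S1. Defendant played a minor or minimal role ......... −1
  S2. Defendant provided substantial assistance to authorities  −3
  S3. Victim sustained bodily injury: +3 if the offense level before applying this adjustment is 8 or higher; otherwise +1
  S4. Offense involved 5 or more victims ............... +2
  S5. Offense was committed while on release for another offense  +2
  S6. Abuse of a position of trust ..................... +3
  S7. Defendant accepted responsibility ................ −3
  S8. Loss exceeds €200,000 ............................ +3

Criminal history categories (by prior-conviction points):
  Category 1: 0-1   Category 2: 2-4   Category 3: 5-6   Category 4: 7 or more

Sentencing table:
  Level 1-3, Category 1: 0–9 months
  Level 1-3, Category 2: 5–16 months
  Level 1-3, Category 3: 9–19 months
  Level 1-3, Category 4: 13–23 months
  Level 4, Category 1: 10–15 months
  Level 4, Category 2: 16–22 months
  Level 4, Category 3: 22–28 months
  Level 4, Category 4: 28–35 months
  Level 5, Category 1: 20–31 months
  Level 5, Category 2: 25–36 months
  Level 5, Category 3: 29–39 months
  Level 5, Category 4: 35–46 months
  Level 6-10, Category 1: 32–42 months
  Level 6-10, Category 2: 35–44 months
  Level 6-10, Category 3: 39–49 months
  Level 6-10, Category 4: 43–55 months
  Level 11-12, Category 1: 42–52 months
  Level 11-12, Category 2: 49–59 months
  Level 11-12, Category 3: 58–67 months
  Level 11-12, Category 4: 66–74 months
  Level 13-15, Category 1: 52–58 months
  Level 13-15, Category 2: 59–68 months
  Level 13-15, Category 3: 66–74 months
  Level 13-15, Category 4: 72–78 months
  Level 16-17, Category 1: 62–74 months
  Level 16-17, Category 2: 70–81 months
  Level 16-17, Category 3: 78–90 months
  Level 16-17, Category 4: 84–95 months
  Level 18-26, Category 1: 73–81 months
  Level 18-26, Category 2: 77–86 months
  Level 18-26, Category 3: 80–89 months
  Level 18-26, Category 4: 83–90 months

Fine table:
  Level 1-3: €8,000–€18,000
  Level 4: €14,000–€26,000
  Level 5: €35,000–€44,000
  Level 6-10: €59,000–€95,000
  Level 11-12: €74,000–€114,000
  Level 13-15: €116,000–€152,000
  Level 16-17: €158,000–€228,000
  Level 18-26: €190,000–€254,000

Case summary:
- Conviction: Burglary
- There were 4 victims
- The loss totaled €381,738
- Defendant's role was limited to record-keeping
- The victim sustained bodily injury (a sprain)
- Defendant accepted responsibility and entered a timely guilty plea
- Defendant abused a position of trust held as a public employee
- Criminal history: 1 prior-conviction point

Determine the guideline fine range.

Base offense level for burglary: 14.
S1 applies: 14 − 1 = 13.
S2 does not apply.
S3 applies (level before this adjustment is 13 ≥ 8, so +3): 13 + 3 = 16.
S5 does not apply.
S6 applies: 16 + 3 = 19.
S7 applies: 19 − 3 = 16.
S8 applies: 16 + 3 = 19.
Final offense level: 19.
Level 19 falls in the 18-26 band.
Fine table: Level 18-26 → €190,000–€254,000.

€190,000–€254,000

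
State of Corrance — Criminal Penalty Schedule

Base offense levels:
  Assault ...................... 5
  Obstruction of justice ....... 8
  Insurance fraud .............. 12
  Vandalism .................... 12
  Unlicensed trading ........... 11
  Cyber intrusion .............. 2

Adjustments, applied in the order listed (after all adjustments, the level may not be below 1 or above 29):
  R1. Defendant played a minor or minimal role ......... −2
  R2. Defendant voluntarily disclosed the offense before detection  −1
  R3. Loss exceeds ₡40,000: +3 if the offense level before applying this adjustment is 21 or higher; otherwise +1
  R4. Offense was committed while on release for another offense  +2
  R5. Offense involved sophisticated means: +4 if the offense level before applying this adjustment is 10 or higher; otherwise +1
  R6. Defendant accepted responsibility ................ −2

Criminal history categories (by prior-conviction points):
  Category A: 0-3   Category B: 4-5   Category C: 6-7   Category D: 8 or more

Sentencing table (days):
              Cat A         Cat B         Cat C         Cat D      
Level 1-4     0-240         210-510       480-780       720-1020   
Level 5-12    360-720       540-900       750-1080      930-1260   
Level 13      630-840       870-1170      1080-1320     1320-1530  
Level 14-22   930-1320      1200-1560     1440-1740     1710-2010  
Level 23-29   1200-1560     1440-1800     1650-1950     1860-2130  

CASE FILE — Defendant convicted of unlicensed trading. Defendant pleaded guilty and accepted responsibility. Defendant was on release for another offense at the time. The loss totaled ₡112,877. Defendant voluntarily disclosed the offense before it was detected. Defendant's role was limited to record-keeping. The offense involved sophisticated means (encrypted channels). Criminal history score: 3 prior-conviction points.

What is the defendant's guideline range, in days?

Base offense level for unlicensed trading: 11.
R1 applies: 11 − 2 = 9.
R2 applies: 9 − 1 = 8.
R3 applies (level before this adjustment is 8 < 21, so +1): 8 + 1 = 9.
R4 applies: 9 + 2 = 11.
R5 applies (level before this adjustment is 11 ≥ 10, so +4): 11 + 4 = 15.
R6 applies: 15 − 2 = 13.
Final offense level: 13.
Criminal history: 3 prior points → Category A (0-3).
Level 13 falls in the 13 band.
Grid: Level 13 × Category A = 630-840 days.

630-840 days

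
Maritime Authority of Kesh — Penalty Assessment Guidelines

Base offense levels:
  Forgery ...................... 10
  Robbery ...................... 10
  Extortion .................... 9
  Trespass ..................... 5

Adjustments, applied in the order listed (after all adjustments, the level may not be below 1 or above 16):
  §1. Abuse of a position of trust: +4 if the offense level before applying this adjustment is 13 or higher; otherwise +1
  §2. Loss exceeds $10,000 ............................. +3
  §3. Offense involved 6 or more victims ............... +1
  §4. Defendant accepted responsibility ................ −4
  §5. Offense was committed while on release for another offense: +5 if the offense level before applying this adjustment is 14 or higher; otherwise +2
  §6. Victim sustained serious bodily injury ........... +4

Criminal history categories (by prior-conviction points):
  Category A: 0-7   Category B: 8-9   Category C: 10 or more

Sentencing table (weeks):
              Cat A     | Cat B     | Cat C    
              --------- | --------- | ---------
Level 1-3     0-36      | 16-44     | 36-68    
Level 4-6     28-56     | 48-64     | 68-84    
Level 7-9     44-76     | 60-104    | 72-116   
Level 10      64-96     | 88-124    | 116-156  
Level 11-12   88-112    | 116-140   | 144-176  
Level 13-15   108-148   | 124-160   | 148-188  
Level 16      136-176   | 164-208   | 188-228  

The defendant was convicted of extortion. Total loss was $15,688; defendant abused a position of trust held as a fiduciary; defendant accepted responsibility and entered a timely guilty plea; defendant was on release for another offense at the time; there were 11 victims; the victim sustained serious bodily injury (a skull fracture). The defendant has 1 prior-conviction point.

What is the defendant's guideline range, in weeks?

Base offense level for extortion: 9.
§1 applies (level before this adjustment is 9 < 13, so +1): 9 + 1 = 10.
§2 applies: 10 + 3 = 13.
§3 applies: 13 + 1 = 14.
§4 applies: 14 − 4 = 10.
§5 applies (level before this adjustment is 10 < 14, so +2): 10 + 2 = 12.
§6 applies: 12 + 4 = 16.
Final offense level: 16.
Criminal history: 1 prior point → Category A (0-7).
Level 16 falls in the 16 band.
Grid: Level 16 × Category A = 136-176 weeks.

136-176 weeks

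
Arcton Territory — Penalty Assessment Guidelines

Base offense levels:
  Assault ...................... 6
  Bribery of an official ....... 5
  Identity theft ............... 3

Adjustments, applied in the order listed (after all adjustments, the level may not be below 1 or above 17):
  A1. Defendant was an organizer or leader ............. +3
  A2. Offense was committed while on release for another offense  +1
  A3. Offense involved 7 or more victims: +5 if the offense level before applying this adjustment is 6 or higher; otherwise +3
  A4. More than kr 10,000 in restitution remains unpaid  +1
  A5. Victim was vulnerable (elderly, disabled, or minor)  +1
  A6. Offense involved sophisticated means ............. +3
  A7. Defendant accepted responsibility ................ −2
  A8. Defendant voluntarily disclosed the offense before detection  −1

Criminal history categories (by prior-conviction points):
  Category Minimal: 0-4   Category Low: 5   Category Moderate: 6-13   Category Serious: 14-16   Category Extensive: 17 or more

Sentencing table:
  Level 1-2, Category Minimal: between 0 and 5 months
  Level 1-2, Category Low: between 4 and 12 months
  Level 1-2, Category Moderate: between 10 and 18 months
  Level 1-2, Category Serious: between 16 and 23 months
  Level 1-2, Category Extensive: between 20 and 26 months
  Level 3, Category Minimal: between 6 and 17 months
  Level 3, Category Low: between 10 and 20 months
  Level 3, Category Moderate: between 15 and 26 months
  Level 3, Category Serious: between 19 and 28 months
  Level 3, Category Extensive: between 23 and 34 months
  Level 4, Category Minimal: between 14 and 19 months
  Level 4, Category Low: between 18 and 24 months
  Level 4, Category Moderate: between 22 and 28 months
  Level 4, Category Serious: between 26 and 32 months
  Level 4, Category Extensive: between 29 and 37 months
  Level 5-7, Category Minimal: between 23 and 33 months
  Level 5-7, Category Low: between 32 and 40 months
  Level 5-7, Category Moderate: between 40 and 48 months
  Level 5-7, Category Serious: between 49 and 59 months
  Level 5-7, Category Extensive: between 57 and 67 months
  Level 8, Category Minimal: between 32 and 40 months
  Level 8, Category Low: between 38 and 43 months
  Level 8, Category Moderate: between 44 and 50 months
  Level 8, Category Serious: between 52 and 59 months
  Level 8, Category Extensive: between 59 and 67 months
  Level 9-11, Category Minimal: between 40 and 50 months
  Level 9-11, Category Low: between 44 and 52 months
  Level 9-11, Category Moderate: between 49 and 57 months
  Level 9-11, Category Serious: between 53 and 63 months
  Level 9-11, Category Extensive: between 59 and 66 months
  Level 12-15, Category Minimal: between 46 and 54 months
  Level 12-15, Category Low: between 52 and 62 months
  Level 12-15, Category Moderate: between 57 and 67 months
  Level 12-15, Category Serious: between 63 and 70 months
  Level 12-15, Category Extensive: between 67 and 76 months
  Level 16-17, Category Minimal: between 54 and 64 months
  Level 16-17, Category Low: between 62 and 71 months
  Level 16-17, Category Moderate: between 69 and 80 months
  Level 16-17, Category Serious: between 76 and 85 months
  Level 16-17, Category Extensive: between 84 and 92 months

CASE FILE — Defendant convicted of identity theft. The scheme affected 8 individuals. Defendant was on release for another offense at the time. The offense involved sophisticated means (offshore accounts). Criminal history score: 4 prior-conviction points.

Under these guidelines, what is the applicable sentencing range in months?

40-50 months

Base offense level for identity theft: 3.
A2 applies: 3 + 1 = 4.
A3 applies (level before this adjustment is 4 < 6, so +3): 4 + 3 = 7.
A4 does not apply.
A6 applies: 7 + 3 = 10.
A7 does not apply.
Final offense level: 10.
Criminal history: 4 prior points → Category Minimal (0-4).
Level 10 falls in the 9-11 band.
Grid: Level 9-11 × Category Minimal = 40-50 months.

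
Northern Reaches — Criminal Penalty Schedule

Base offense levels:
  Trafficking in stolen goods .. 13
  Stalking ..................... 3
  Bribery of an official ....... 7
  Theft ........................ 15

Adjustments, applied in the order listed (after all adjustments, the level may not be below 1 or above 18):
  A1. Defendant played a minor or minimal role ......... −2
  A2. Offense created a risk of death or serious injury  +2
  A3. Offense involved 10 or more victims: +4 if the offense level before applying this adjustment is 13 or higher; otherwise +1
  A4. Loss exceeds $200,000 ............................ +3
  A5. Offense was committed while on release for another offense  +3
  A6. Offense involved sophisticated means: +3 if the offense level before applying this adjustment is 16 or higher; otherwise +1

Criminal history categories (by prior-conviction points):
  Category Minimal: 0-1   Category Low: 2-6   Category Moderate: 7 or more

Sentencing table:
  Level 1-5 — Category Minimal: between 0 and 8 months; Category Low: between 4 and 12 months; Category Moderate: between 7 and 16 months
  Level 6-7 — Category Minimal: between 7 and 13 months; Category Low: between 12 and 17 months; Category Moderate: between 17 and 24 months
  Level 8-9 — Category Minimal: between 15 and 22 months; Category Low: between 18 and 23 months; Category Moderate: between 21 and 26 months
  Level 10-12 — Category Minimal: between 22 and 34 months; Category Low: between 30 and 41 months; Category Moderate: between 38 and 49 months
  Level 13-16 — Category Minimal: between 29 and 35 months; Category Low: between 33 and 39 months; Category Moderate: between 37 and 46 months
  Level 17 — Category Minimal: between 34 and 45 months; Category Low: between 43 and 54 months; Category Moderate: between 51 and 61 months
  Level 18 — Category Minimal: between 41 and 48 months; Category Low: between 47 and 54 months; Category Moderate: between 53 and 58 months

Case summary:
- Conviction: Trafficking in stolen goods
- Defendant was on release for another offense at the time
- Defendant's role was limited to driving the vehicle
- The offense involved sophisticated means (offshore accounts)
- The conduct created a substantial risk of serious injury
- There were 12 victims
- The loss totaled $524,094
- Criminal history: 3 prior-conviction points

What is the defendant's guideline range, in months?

Base offense level for trafficking in stolen goods: 13.
A1 applies: 13 − 2 = 11.
A2 applies: 11 + 2 = 13.
A3 applies (level before this adjustment is 13 ≥ 13, so +4): 13 + 4 = 17.
A4 applies: 17 + 3 = 20.
A5 applies: 20 + 3 = 23.
A6 applies (level before this adjustment is 23 ≥ 16, so +3): 23 + 3 = 26.
Level 26 exceeds the maximum of 18; capped at 18.
Final offense level: 18.
Criminal history: 3 prior points → Category Low (2-6).
Level 18 falls in the 18 band.
Grid: Level 18 × Category Low = 47-54 months.

47-54 months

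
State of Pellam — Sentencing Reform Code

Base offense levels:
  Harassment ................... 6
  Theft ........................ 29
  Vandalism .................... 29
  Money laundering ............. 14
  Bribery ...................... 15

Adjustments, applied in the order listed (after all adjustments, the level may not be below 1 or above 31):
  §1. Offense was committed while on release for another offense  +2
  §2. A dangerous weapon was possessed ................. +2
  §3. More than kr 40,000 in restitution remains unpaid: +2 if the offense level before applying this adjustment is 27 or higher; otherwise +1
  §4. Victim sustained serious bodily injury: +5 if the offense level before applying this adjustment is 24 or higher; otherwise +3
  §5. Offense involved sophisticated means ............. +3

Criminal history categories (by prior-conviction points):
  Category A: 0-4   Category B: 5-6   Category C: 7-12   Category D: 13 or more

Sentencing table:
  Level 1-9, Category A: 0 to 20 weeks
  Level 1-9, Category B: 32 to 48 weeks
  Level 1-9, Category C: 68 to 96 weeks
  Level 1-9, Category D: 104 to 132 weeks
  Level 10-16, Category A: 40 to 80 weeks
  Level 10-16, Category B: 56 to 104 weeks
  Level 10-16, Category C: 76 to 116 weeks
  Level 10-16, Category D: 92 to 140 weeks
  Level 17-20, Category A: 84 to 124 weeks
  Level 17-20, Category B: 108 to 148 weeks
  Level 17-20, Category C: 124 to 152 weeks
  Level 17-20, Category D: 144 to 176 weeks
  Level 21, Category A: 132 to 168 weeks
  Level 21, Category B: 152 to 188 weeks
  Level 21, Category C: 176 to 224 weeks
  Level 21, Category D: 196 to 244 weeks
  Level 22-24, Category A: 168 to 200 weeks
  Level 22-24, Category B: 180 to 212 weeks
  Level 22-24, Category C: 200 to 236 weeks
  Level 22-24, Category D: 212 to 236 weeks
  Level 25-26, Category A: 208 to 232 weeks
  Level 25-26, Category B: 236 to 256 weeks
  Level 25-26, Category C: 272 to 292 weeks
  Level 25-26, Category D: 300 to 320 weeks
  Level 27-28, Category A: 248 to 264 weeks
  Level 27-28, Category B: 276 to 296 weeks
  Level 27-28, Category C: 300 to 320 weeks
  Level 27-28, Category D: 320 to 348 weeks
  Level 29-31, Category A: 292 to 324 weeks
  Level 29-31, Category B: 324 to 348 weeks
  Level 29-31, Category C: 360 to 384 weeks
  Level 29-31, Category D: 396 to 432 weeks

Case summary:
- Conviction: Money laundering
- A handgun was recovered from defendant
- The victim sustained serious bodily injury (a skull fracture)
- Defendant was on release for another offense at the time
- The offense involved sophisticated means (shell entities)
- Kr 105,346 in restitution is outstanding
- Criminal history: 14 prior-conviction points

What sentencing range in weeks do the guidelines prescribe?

300-320 weeks

Base offense level for money laundering: 14.
§1 applies: 14 + 2 = 16.
§2 applies: 16 + 2 = 18.
§3 applies (level before this adjustment is 18 < 27, so +1): 18 + 1 = 19.
§4 applies (level before this adjustment is 19 < 24, so +3): 19 + 3 = 22.
§5 applies: 22 + 3 = 25.
Final offense level: 25.
Criminal history: 14 prior points → Category D (13+).
Level 25 falls in the 25-26 band.
Grid: Level 25-26 × Category D = 300-320 weeks.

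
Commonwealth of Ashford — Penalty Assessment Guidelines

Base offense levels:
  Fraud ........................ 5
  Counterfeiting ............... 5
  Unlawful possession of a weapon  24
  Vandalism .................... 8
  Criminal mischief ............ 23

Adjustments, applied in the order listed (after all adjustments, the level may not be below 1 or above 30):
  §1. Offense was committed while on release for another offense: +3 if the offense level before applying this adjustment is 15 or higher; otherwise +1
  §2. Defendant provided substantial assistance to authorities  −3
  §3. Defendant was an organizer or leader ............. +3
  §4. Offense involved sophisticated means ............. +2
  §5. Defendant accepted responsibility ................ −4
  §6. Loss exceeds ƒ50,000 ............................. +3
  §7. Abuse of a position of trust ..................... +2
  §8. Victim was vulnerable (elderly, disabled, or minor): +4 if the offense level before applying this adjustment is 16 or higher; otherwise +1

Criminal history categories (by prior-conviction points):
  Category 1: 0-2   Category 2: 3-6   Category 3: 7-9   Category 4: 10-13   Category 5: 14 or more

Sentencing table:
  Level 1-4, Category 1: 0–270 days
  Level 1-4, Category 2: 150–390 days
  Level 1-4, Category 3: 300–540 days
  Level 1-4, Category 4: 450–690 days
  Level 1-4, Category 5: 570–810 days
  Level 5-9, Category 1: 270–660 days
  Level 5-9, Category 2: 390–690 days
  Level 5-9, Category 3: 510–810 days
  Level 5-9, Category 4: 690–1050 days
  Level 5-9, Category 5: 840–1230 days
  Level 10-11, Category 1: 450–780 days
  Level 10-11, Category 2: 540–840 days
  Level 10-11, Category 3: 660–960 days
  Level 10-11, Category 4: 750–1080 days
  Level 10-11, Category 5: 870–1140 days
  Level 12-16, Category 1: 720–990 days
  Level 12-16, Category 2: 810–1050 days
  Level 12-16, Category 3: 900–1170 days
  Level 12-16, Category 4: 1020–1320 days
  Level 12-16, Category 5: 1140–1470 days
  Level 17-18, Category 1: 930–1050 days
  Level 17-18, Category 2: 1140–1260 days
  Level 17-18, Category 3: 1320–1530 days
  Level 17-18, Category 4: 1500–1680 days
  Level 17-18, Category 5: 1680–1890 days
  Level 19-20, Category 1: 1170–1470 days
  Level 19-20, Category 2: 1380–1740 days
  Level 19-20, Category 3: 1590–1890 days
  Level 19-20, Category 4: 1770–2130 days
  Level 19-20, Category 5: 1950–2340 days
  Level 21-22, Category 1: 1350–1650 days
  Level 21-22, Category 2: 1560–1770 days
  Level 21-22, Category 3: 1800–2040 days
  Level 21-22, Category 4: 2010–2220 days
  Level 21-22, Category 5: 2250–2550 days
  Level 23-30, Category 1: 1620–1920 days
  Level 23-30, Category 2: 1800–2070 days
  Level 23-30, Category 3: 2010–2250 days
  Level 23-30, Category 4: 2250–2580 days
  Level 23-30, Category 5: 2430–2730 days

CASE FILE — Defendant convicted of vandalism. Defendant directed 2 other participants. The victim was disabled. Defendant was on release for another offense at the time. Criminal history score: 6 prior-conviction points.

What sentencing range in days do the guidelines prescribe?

810-1050 days

Base offense level for vandalism: 8.
§1 applies (level before this adjustment is 8 < 15, so +1): 8 + 1 = 9.
§3 applies: 9 + 3 = 12.
§4 does not apply.
§6 does not apply.
§7 does not apply.
§8 applies (level before this adjustment is 12 < 16, so +1): 12 + 1 = 13.
Final offense level: 13.
Criminal history: 6 prior points → Category 2 (3-6).
Level 13 falls in the 12-16 band.
Grid: Level 12-16 × Category 2 = 810-1050 days.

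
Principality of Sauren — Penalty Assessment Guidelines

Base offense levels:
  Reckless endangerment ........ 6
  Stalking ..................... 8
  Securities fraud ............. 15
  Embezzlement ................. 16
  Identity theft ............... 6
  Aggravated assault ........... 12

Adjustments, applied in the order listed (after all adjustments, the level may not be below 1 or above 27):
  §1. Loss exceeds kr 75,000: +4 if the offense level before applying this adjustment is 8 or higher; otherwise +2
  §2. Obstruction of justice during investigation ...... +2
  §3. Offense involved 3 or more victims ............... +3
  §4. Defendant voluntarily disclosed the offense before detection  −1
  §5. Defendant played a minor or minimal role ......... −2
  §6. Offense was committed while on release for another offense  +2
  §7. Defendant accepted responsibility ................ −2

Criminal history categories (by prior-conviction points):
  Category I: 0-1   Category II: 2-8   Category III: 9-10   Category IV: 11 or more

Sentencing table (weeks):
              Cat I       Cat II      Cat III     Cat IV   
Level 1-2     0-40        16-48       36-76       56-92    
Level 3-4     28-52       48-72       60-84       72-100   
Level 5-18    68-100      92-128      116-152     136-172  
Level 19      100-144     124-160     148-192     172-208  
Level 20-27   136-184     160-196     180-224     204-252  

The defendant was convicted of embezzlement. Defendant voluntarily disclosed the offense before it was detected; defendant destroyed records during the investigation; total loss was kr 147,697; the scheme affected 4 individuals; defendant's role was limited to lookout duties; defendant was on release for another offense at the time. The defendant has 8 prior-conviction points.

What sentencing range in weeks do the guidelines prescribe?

Base offense level for embezzlement: 16.
§1 applies (level before this adjustment is 16 ≥ 8, so +4): 16 + 4 = 20.
§2 applies: 20 + 2 = 22.
§3 applies: 22 + 3 = 25.
§4 applies: 25 − 1 = 24.
§5 applies: 24 − 2 = 22.
§6 applies: 22 + 2 = 24.
Final offense level: 24.
Criminal history: 8 prior points → Category II (2-8).
Level 24 falls in the 20-27 band.
Grid: Level 20-27 × Category II = 160-196 weeks.

160-196 weeks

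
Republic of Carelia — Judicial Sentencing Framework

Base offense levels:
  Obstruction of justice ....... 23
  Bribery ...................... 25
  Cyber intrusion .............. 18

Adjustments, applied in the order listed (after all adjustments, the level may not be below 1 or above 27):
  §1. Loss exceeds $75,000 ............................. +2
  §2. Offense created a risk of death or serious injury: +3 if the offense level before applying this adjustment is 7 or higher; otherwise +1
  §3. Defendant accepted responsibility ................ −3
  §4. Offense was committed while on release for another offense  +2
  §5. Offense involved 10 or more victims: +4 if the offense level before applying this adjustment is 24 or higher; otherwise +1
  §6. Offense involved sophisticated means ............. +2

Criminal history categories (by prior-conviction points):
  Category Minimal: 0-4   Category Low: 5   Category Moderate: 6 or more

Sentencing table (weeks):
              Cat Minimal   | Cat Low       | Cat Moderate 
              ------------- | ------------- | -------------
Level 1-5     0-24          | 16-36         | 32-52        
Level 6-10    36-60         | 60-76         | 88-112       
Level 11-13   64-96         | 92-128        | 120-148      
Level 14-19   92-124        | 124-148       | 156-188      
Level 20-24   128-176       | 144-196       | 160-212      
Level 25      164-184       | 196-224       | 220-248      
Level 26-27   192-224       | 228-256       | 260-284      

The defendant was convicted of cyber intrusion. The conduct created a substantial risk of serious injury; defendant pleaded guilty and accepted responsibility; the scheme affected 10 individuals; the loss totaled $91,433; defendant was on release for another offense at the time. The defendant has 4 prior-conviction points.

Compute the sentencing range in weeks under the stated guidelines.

Base offense level for cyber intrusion: 18.
§1 applies: 18 + 2 = 20.
§2 applies (level before this adjustment is 20 ≥ 7, so +3): 20 + 3 = 23.
§3 applies: 23 − 3 = 20.
§4 applies: 20 + 2 = 22.
§5 applies (level before this adjustment is 22 < 24, so +1): 22 + 1 = 23.
Final offense level: 23.
Criminal history: 4 prior points → Category Minimal (0-4).
Level 23 falls in the 20-24 band.
Grid: Level 20-24 × Category Minimal = 128-176 weeks.

128-176 weeks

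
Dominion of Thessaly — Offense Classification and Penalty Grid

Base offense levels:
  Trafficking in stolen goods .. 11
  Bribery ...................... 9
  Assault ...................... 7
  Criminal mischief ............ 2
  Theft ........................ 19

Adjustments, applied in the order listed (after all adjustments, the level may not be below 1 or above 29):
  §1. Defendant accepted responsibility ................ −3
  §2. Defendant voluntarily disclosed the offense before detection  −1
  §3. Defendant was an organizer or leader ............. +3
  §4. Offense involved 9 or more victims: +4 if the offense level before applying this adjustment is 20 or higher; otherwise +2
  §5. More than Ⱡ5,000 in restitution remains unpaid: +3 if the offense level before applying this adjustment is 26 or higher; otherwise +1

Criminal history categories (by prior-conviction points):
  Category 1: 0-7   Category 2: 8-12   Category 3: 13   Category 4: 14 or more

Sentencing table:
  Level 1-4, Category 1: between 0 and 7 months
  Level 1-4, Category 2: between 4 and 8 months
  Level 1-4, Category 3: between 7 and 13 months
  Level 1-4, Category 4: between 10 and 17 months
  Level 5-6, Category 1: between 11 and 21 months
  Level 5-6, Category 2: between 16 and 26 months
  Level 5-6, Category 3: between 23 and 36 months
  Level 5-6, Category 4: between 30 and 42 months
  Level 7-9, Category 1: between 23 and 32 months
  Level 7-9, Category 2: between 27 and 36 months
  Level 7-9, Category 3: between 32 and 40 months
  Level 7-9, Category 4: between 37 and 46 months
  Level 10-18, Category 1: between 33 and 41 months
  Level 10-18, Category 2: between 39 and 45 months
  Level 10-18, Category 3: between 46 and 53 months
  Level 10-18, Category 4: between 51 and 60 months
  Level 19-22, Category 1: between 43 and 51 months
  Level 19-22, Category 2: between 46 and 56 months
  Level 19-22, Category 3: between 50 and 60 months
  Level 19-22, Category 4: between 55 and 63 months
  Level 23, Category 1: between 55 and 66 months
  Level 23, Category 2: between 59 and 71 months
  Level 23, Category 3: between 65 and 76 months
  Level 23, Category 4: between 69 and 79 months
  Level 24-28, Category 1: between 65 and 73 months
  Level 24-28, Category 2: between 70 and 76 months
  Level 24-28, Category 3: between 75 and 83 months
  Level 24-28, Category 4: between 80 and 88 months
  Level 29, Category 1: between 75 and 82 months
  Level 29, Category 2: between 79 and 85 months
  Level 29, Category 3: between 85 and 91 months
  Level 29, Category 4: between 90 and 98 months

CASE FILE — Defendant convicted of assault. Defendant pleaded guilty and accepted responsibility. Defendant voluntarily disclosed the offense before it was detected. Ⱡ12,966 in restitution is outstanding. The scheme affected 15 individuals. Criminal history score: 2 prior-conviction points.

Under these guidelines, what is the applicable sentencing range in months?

Base offense level for assault: 7.
§1 applies: 7 − 3 = 4.
§2 applies: 4 − 1 = 3.
§4 applies (level before this adjustment is 3 < 20, so +2): 3 + 2 = 5.
§5 applies (level before this adjustment is 5 < 26, so +1): 5 + 1 = 6.
Final offense level: 6.
Criminal history: 2 prior points → Category 1 (0-7).
Level 6 falls in the 5-6 band.
Grid: Level 5-6 × Category 1 = 11-21 months.

11-21 months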